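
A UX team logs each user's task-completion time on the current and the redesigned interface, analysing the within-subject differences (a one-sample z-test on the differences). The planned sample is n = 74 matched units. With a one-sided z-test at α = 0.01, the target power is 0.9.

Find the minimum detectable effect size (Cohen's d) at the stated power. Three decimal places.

d ≈ 0.419

Need Φ(δ − 2.326) = 0.9, so δ = 2.326 + 1.282 = 3.608.
δ = d·√n ⇒ d = δ/√n = 3.608/√74 = 0.4194.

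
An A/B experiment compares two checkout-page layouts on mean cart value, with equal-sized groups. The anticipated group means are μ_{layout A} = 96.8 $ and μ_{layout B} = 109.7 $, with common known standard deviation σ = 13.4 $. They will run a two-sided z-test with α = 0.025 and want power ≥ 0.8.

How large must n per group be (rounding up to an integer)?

Standardized effect: d = |μ_{layout A} − μ_{layout B}| / σ = |96.8 − 109.7| / 13.4 = 0.9627
Set Φ(δ − 2.241) = 0.8; then δ − 2.241 = Φ⁻¹(0.8) = 0.842, giving δ = 3.083.
(The Φ(−δ − z_{α/2}) term is vanishingly small for δ > 0 and is dropped in the standard sample-size formula.)
δ = d·√(n/2) ⇒ n = 2(δ/d)² = 2 × (3.083 / 0.9627)² = 20.51.
Rounding up, n = 21 per group.

n = 21 per group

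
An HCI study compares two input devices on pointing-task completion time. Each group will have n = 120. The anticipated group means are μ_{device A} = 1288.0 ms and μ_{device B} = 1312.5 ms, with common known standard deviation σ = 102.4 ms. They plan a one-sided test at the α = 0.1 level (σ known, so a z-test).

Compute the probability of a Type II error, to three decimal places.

Standardized effect: d = |μ_{device A} − μ_{device B}| / σ = |1288.0 − 1312.5| / 102.4 = 0.2393
Noncentrality parameter: λ = d·√(n/2) = 0.2393 × √(120/2) = 1.8533
One-sided α = 0.1 → critical value z_{0.1} = 1.282.
Power = P(Z > 1.282 − λ) = Φ(0.572) = 0.7162.
Type II error: β = 1 − power = 1 − 0.7162 = 0.2838.

β ≈ 0.284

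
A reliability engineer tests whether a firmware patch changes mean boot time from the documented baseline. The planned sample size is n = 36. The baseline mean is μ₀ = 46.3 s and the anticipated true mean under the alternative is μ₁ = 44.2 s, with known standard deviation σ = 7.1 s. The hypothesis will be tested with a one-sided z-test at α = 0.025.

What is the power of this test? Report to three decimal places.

Standardized effect: d = |μ₁ − μ₀| / σ = |44.2 − 46.3| / 7.1 = 0.2958
Noncentrality parameter: δ = d·√n = 0.2958 × √36 = 1.7746
Critical value for a one-sided test at α = 0.025: z_α = 1.960.
Power = P(Z > 1.960 − δ) = Φ(-0.185) = 0.4265.

Power ≈ 0.426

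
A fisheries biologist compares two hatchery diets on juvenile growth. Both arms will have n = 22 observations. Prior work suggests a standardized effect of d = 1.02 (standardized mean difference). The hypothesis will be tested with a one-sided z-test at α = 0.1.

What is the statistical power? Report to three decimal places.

Power ≈ 0.982

Noncentrality parameter: δ = d·√(n/2) = 1.02 × √(22/2) = 3.3830
Critical value for a one-sided test at α = 0.1: z_α = 1.282.
Power = P(Z > 1.282 − δ) = Φ(2.101) = 0.9822.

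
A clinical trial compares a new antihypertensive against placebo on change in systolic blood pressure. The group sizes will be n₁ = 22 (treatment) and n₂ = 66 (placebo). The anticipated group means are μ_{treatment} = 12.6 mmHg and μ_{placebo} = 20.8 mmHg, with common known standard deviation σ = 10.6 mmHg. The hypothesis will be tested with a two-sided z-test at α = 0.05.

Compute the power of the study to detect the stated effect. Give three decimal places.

Standardized effect: d = |μ_{treatment} − μ_{placebo}| / σ = |12.6 − 20.8| / 10.6 = 0.7736
Noncentrality parameter: δ = d / √(1/n₁ + 1/n₂) = 0.7736 / √(1/22 + 1/66) = 3.1423
Critical value for a two-sided test at α = 0.05: z_{α/2} = 1.960.
Power = Φ(δ − 1.960) + Φ(−δ − 1.960) = Φ(1.182) + Φ(-5.102) = 0.8815 + 0.0000 = 0.8815.

Power ≈ 0.881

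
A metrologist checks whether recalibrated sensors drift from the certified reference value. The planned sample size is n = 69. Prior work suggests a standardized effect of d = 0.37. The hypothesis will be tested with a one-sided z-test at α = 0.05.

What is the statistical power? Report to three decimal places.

Power ≈ 0.923

Noncentrality parameter: δ = d·√n = 0.37 × √69 = 3.0735
Critical value for a one-sided test at α = 0.05: z_α = 1.645.
Power = P(Z > 1.645 − δ) = Φ(1.429) = 0.9234.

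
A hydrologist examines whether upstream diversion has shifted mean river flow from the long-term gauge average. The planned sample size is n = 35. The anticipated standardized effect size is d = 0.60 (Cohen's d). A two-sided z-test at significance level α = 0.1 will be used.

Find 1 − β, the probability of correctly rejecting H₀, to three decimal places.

Power ≈ 0.972

Noncentrality parameter: δ = d·√n = 0.60 × √35 = 3.5496
Critical value for a two-sided test at α = 0.1: z_{α/2} = 1.645.
Power = Φ(δ − 1.645) + Φ(−δ − 1.645) = Φ(1.905) + Φ(-5.195) = 0.9716 + 0.0000 = 0.9716.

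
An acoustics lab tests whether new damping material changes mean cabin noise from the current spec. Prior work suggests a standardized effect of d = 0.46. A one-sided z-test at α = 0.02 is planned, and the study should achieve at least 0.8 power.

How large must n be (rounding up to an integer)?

n = 40

Set Φ(δ − 2.054) = 0.8; then δ − 2.054 = Φ⁻¹(0.8) = 0.842, giving δ = 2.895.
δ = d·√n ⇒ n = (δ/d)² = (2.895 / 0.46)² = 39.62.
Round up to the next whole unit.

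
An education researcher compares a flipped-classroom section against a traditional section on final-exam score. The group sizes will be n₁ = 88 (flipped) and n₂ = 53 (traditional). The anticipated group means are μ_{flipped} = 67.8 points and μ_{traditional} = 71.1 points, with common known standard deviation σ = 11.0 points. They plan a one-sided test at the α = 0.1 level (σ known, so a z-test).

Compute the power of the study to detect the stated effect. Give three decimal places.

Standardized effect: d = |μ_{flipped} − μ_{traditional}| / σ = |67.8 − 71.1| / 11.0 = 0.3000
Noncentrality parameter: δ = d / √(1/n₁ + 1/n₂) = 0.3000 / √(1/88 + 1/53) = 1.7254
Critical value for a one-sided test at α = 0.1: z_α = 1.282.
Power = P(Z > 1.282 − δ) = Φ(0.444) = 0.6714.

Power ≈ 0.671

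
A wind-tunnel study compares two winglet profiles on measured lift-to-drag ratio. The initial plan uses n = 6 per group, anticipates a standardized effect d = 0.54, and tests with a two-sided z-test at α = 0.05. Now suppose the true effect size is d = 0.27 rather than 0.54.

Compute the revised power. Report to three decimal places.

Power ≈ 0.075

With d = 0.27: δ = d·√(n/2) = 0.27 × √(6/2) = 0.4677. Critical value z_{0.025} = 1.960.
Revised power = Φ(δ − 1.960) + Φ(−δ − 1.960) = Φ(-1.492) + Φ(-2.428) = 0.0678 + 0.0076 = 0.0754.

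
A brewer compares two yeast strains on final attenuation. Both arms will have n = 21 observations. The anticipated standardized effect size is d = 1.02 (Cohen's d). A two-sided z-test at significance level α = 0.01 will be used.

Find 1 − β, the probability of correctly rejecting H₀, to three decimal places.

Power ≈ 0.767

Noncentrality parameter: δ = d·√(n/2) = 1.02 × √(21/2) = 3.3052
Critical value for a two-sided test at α = 0.01: z_{α/2} = 2.576.
Power = Φ(δ − 2.576) + Φ(−δ − 2.576) = Φ(0.729) + Φ(-5.881) = 0.7671 + 0.0000 = 0.7671.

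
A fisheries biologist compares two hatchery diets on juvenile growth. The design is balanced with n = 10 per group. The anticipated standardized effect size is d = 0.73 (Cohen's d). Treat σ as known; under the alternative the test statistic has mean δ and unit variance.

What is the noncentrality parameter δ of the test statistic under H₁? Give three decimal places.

The noncentrality parameter scales effect size by the design's sample-size factor: δ = d·√(n/2) = 0.73 × √(10/2) = 1.6323

δ ≈ 1.632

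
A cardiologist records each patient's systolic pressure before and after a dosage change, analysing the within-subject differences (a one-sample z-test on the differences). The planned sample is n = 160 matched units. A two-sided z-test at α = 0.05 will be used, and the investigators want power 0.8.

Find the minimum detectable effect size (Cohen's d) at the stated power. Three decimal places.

d ≈ 0.221

Required noncentrality: δ = z_{0.025} + z_{0.20} = 1.960 + 0.842 = 2.802.
(Lower-tail contribution to power is negligible for δ > 0.)
δ = d·√n ⇒ d = δ/√n = 2.802/√160 = 0.2215.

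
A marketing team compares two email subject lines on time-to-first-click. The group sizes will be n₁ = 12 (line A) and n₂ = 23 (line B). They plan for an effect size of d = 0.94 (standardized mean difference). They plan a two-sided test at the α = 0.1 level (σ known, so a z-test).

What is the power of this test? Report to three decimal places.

Power ≈ 0.840

Noncentrality parameter: δ = d / √(1/n₁ + 1/n₂) = 0.94 / √(1/12 + 1/23) = 2.6397
Critical value for a two-sided test at α = 0.1: z_{α/2} = 1.645.
Power = Φ(δ − 1.645) + Φ(−δ − 1.645) = Φ(0.995) + Φ(-4.285) = 0.8401 + 0.0000 = 0.8401.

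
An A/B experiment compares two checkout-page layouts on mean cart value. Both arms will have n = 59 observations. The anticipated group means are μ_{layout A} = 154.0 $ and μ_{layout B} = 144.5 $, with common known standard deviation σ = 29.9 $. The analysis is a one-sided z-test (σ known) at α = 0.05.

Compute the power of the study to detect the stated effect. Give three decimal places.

Power ≈ 0.532

Standardized effect: d = |μ_{layout A} − μ_{layout B}| / σ = |154.0 − 144.5| / 29.9 = 0.3177
Noncentrality parameter: δ = d·√(n/2) = 0.3177 × √(59/2) = 1.7257
Critical value for a one-sided test at α = 0.05: z_α = 1.645.
Power = Φ(δ − 1.645) = Φ(0.081) = 0.5322.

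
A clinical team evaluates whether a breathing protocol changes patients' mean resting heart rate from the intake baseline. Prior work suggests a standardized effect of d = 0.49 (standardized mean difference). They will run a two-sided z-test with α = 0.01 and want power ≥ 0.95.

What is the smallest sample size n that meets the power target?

n = 75

Set Φ(δ − 2.576) = 0.95; then δ − 2.576 = Φ⁻¹(0.95) = 1.645, giving δ = 4.221.
(For δ > 0 the lower-tail rejection region contributes negligibly to power, so the one-term inversion is standard.)
δ = d·√n ⇒ n = (δ/d)² = (4.221 / 0.49)² = 74.19.
Rounding up, n = 75.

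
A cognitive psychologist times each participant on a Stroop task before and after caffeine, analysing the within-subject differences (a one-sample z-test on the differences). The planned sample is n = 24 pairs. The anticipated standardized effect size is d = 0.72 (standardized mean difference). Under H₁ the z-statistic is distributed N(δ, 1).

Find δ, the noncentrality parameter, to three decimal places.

δ = d·√n = 0.72 × √24 = 3.5273

δ ≈ 3.527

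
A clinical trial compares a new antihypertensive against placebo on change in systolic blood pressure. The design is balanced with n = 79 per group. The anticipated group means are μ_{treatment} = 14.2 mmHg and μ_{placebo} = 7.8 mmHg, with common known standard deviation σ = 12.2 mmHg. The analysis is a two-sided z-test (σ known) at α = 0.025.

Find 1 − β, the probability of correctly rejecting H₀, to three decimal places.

Standardized effect: d = |μ_{treatment} − μ_{placebo}| / σ = |14.2 − 7.8| / 12.2 = 0.5246
Noncentrality parameter: δ = d·√(n/2) = 0.5246 × √(79/2) = 3.2970
Critical value for a two-sided test at α = 0.025: z_{α/2} = 2.241.
Power = Φ(δ − 2.241) + Φ(−δ − 2.241) = Φ(1.056) + Φ(-5.538) = 0.8544 + 0.0000 = 0.8544.

Power ≈ 0.854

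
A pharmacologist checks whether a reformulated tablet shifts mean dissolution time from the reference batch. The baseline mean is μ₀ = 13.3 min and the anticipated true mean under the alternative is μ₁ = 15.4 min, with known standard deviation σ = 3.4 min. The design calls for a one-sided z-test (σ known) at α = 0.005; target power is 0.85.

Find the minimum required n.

Standardized effect: d = |μ₁ − μ₀| / σ = |15.4 − 13.3| / 3.4 = 0.6176
Set Φ(δ − 2.576) = 0.85; then δ − 2.576 = Φ⁻¹(0.85) = 1.036, giving δ = 3.612.
δ = d·√n ⇒ n = (δ/d)² = (3.612 / 0.6176)² = 34.20.
Rounding up, n = 35.

n = 35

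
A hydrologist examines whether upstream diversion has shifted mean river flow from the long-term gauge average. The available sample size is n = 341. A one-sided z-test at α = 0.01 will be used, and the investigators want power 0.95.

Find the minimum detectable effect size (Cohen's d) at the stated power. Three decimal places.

Need Φ(δ − 2.326) = 0.95, so δ = 2.326 + 1.645 = 3.971.
δ = d·√n ⇒ d = δ/√n = 3.971/√341 = 0.2151.

d ≈ 0.215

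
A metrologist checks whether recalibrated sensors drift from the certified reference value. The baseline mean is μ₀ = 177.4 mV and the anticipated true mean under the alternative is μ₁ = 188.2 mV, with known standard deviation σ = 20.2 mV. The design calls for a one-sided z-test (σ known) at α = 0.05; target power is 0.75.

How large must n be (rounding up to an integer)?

Standardized effect: d = |μ₁ − μ₀| / σ = |188.2 − 177.4| / 20.2 = 0.5347
For power 0.75 need Φ(δ − z_{0.05}) = 0.75, so δ = z_{0.05} + z_{0.25} = 1.645 + 0.674 = 2.319.
δ = d·√n ⇒ n = (δ/d)² = (2.319 / 0.5347)² = 18.82.
Rounding up, n = 19.

n = 19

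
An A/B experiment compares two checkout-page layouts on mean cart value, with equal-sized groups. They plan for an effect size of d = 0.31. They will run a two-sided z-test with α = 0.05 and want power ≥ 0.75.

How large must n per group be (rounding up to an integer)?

n = 145 per group

Set Φ(δ − 1.960) = 0.75; then δ − 1.960 = Φ⁻¹(0.75) = 0.674, giving δ = 2.634.
(For δ > 0 the lower-tail rejection region contributes negligibly to power, so the one-term inversion is standard.)
δ = d·√(n/2) ⇒ n = 2(δ/d)² = 2 × (2.634 / 0.31)² = 144.44.
Rounding up, n = 145 per group.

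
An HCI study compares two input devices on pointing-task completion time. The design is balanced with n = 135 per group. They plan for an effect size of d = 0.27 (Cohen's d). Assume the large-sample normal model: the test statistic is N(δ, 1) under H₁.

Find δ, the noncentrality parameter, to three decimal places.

δ ≈ 2.218

The noncentrality parameter scales effect size by the design's sample-size factor: δ = d·√(n/2) = 0.27 × √(135/2) = 2.2183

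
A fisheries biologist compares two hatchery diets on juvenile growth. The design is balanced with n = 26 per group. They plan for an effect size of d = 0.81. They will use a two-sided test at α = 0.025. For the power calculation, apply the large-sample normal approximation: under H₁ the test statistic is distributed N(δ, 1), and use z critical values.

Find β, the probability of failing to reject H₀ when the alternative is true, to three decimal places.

β ≈ 0.249

Noncentrality parameter: δ = d·√(n/2) = 0.81 × √(26/2) = 2.9205
Critical value for a two-sided test at α = 0.025: z_{α/2} = 2.241.
Power = Φ(δ − 2.241) + Φ(−δ − 2.241) = Φ(0.679) + Φ(-5.162) = 0.7515 + 0.0000 = 0.7515.
Type II error: β = 1 − power = 1 − 0.7515 = 0.2485.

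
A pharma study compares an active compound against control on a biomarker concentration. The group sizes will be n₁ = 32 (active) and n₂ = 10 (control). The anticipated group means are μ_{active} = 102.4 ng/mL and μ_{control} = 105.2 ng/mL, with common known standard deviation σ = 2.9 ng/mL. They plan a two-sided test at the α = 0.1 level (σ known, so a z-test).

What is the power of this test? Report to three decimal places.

Standardized effect: d = |μ_{active} − μ_{control}| / σ = |102.4 − 105.2| / 2.9 = 0.9655
Noncentrality parameter: δ = d / √(1/n₁ + 1/n₂) = 0.9655 / √(1/32 + 1/10) = 2.6651
Critical value for a two-sided test at α = 0.1: z_{α/2} = 1.645.
Power = Φ(δ − 1.645) + Φ(−δ − 1.645) = Φ(1.020) + Φ(-4.310) = 0.8462 + 0.0000 = 0.8462.

Power ≈ 0.846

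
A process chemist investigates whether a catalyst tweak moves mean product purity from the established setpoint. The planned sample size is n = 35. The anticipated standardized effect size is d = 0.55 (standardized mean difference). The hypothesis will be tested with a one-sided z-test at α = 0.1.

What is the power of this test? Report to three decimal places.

Noncentrality parameter: δ = d·√n = 0.55 × √35 = 3.2538
One-sided α = 0.1 → critical value z_{0.1} = 1.282.
Power = P(Z > 1.282 − δ) = Φ(1.972) = 0.9757.

Power ≈ 0.976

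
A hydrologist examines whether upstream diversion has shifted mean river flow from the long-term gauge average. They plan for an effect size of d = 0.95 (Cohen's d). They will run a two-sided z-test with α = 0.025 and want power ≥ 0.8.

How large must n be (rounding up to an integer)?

For power 0.8 need Φ(δ − z_{0.0125}) = 0.8, so δ = z_{0.0125} + z_{0.20} = 2.241 + 0.842 = 3.083.
(Ignoring the negligible lower-tail rejection probability gives the usual closed-form inversion.)
δ = d·√n ⇒ n = (δ/d)² = (3.083 / 0.95)² = 10.53.
Rounding up, n = 11.

n = 11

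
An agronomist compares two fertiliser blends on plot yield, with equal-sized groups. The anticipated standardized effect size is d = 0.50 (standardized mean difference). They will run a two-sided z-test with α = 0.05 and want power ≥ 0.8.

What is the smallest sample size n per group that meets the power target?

n = 63 per group

For power 0.8 need Φ(δ − z_{0.025}) = 0.8, so δ = z_{0.025} + z_{0.20} = 1.960 + 0.842 = 2.802.
(For δ > 0 the lower-tail rejection region contributes negligibly to power, so the one-term inversion is standard.)
δ = d·√(n/2) ⇒ n = 2(δ/d)² = 2 × (2.802 / 0.50)² = 62.79.
Rounding up, n = 63 per group.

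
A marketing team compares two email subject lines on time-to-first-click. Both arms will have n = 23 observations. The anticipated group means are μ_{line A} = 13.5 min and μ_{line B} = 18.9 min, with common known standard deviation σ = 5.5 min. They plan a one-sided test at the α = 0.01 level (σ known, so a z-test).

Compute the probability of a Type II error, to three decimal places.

Standardized effect: d = |μ_{line A} − μ_{line B}| / σ = |13.5 − 18.9| / 5.5 = 0.9818
Noncentrality parameter: δ = d·√(n/2) = 0.9818 × √(23/2) = 3.3295
One-sided α = 0.01 → critical value z_{0.01} = 2.326.
Power = Φ(δ − 2.326) = Φ(1.003) = 0.8421.
Type II error: β = 1 − power = 1 − 0.8421 = 0.1579.

β ≈ 0.158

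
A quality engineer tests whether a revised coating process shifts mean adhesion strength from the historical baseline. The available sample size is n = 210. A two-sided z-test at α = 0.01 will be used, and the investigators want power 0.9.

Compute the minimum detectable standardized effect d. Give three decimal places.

Need Φ(δ − 2.576) = 0.9, so δ = 2.576 + 1.282 = 3.857.
(The second rejection-region term Φ(−δ − z_{α/2}) is negligible and dropped.)
δ = d·√n ⇒ d = δ/√n = 3.857/√210 = 0.2662.

d ≈ 0.266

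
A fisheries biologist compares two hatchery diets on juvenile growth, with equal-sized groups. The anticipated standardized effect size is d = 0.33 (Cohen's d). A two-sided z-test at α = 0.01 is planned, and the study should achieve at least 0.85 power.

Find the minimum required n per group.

For power 0.85 need Φ(δ − z_{0.005}) = 0.85, so δ = z_{0.005} + z_{0.15} = 2.576 + 1.036 = 3.612.
(For δ > 0 the lower-tail rejection region contributes negligibly to power, so the one-term inversion is standard.)
δ = d·√(n/2) ⇒ n = 2(δ/d)² = 2 × (3.612 / 0.33)² = 239.64.
Round up to the next whole unit.

n = 240 per group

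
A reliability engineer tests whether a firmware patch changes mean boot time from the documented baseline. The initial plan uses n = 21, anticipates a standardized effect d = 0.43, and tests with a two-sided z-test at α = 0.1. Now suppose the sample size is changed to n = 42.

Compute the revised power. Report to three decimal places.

With n = 42: δ = d·√n = 0.43 × √42 = 2.7867. Critical value z_{0.05} = 1.645.
Revised power = Φ(δ − 1.645) + Φ(−δ − 1.645) = Φ(1.142) + Φ(-4.432) = 0.8732 + 0.0000 = 0.8732.

Power ≈ 0.873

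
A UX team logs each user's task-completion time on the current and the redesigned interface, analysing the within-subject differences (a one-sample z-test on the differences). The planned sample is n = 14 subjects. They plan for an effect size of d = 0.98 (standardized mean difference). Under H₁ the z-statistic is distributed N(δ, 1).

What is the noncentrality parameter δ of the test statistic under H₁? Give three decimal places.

δ ≈ 3.667

The noncentrality parameter scales effect size by the design's sample-size factor: δ = d·√n = 0.98 × √14 = 3.6668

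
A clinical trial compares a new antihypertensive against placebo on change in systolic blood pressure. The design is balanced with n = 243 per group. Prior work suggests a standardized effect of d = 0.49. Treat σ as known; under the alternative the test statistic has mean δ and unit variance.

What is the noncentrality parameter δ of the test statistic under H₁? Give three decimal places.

δ ≈ 5.401

δ = d·√(n/2) = 0.49 × √(243/2) = 5.4011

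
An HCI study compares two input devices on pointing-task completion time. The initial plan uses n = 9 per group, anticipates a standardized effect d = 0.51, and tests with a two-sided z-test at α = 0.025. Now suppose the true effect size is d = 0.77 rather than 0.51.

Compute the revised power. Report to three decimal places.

Power ≈ 0.272

With d = 0.77: δ = d·√(n/2) = 0.77 × √(9/2) = 1.6334. Critical value z_{0.0125} = 2.241.
Revised power = Φ(δ − 2.241) + Φ(−δ − 2.241) = Φ(-0.608) + Φ(-3.875) = 0.2716 + 0.0001 = 0.2717.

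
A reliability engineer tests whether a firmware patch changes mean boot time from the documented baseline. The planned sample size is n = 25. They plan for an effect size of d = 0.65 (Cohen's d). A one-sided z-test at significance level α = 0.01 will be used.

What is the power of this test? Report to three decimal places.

Noncentrality parameter: δ = d·√n = 0.65 × √25 = 3.2500
Critical value for a one-sided test at α = 0.01: z_α = 2.326.
Power = Φ(δ − 2.326) = Φ(0.924) = 0.8222.

Power ≈ 0.822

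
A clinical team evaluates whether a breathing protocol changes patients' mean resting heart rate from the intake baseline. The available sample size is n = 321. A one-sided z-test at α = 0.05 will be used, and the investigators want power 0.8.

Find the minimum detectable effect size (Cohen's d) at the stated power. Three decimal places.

Need Φ(δ − 1.645) = 0.8, so δ = 1.645 + 0.842 = 2.486.
δ = d·√n ⇒ d = δ/√n = 2.486/√321 = 0.1388.

d ≈ 0.139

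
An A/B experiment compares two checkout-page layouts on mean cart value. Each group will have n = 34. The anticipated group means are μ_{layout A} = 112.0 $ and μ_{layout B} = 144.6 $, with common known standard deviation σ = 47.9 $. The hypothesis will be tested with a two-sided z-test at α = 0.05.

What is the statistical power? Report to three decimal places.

Standardized effect: d = |μ_{layout A} − μ_{layout B}| / σ = |112.0 − 144.6| / 47.9 = 0.6806
Noncentrality parameter: δ = d·√(n/2) = 0.6806 × √(34/2) = 2.8061
Two-sided α = 0.05 → critical value z_{0.025} = 1.960.
Power = Φ(δ − 1.960) + Φ(−δ − 1.960) = Φ(0.846) + Φ(-4.766) = 0.8013 + 0.0000 = 0.8013.

Power ≈ 0.801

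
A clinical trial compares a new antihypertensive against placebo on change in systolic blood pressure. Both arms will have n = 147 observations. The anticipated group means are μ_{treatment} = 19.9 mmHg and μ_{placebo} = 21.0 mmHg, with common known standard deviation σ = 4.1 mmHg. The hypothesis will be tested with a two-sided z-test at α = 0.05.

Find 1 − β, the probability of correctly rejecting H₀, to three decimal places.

Standardized effect: d = |μ_{treatment} − μ_{placebo}| / σ = |19.9 − 21.0| / 4.1 = 0.2683
Noncentrality parameter: δ = d·√(n/2) = 0.2683 × √(147/2) = 2.3001
Critical value for a two-sided test at α = 0.05: z_{α/2} = 1.960.
Power = Φ(δ − 1.960) + Φ(−δ − 1.960) = Φ(0.340) + Φ(-4.260) = 0.6331 + 0.0000 = 0.6331.

Power ≈ 0.633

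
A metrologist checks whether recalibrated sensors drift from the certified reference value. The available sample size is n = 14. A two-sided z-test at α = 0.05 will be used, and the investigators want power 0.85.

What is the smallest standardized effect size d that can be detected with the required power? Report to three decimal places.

d ≈ 0.801

Need Φ(δ − 1.960) = 0.85, so δ = 1.960 + 1.036 = 2.996.
(The second rejection-region term Φ(−δ − z_{α/2}) is negligible and dropped.)
δ = d·√n ⇒ d = δ/√n = 2.996/√14 = 0.8008.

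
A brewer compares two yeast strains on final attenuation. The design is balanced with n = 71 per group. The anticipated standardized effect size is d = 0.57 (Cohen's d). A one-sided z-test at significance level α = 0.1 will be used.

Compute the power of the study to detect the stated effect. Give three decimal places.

Power ≈ 0.983

Noncentrality parameter: λ = d·√(n/2) = 0.57 × √(71/2) = 3.3962
Critical value for a one-sided test at α = 0.1: z_α = 1.282.
Power = P(Z > 1.282 − λ) = Φ(2.115) = 0.9828.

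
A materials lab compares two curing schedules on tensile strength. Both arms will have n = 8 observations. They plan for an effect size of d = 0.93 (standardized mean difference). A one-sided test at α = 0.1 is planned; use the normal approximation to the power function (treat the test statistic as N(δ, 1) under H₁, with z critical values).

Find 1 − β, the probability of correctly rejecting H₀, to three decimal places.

Noncentrality parameter: δ = d·√(n/2) = 0.93 × √(8/2) = 1.8600
Critical value for a one-sided test at α = 0.1: z_α = 1.282.
Power = P(Z > 1.282 − δ) = Φ(0.578) = 0.7185.

Power ≈ 0.719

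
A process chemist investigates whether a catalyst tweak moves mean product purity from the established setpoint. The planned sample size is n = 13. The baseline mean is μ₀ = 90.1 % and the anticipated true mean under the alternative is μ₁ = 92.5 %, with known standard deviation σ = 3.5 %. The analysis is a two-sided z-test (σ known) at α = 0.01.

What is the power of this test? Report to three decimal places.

Standardized effect: d = |μ₁ − μ₀| / σ = |92.5 − 90.1| / 3.5 = 0.6857
Noncentrality parameter: δ = d·√n = 0.6857 × √13 = 2.4724
Critical value for a two-sided test at α = 0.01: z_{α/2} = 2.576.
Power = Φ(δ − 2.576) + Φ(−δ − 2.576) = Φ(-0.103) + Φ(-5.048) = 0.4588 + 0.0000 = 0.4588.

Power ≈ 0.459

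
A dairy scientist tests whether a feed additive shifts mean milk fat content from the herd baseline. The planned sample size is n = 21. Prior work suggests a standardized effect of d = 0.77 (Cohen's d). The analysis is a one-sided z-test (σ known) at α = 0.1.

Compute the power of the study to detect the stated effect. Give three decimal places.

Power ≈ 0.988

Noncentrality parameter: δ = d·√n = 0.77 × √21 = 3.5286
One-sided α = 0.1 → critical value z_{0.1} = 1.282.
Power = Φ(δ − 1.282) = Φ(2.247) = 0.9877.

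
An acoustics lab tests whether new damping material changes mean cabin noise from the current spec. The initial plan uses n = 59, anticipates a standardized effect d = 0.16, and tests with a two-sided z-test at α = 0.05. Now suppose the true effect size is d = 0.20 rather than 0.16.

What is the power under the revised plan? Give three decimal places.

Power ≈ 0.336

With d = 0.20: δ = d·√n = 0.20 × √59 = 1.5362. Critical value z_{0.025} = 1.960.
Revised power = Φ(δ − 1.960) + Φ(−δ − 1.960) = Φ(-0.424) + Φ(-3.496) = 0.3359 + 0.0002 = 0.3361.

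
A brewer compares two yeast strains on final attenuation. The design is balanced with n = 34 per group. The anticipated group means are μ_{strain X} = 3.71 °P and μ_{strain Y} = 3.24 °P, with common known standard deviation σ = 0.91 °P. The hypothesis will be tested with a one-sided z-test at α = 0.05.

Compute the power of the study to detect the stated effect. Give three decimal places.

Power ≈ 0.686

Standardized effect: d = |μ_{strain X} − μ_{strain Y}| / σ = |3.71 − 3.24| / 0.91 = 0.5165
Noncentrality parameter: δ = d·√(n/2) = 0.5165 × √(34/2) = 2.1295
One-sided α = 0.05 → critical value z_{0.05} = 1.645.
Power = Φ(δ − 1.645) = Φ(0.485) = 0.6860.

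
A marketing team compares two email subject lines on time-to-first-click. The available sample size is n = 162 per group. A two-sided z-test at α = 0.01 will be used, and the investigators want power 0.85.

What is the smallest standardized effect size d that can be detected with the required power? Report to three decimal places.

d ≈ 0.401

Required noncentrality: δ = z_{0.005} + z_{0.15} = 2.576 + 1.036 = 3.612.
(Lower-tail contribution to power is negligible for δ > 0.)
δ = d·√(n/2) ⇒ d = δ/√(n/2) = 3.612/√(162/2) = 0.4014.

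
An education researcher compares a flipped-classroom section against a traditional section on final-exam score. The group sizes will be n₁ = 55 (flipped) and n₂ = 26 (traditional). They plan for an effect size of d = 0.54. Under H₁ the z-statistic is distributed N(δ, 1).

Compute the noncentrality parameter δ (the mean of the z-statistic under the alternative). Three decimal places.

δ ≈ 2.269

The noncentrality parameter scales effect size by the design's sample-size factor: δ = d / √(1/n₁ + 1/n₂) = 0.54 / √(1/55 + 1/26) = 2.2689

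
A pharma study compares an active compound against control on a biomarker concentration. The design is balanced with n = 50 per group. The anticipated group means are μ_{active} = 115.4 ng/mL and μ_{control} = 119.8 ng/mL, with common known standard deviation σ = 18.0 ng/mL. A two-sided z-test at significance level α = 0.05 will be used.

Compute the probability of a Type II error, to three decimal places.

β ≈ 0.769

Standardized effect: d = |μ_{active} − μ_{control}| / σ = |115.4 − 119.8| / 18.0 = 0.2444
Noncentrality parameter: δ = d·√(n/2) = 0.2444 × √(50/2) = 1.2222
Two-sided α = 0.05 → critical value z_{0.025} = 1.960.
Power = Φ(δ − 1.960) + Φ(−δ − 1.960) = Φ(-0.738) + Φ(-3.182) = 0.2303 + 0.0007 = 0.2311.
Type II error: β = 1 − power = 1 − 0.2311 = 0.7689.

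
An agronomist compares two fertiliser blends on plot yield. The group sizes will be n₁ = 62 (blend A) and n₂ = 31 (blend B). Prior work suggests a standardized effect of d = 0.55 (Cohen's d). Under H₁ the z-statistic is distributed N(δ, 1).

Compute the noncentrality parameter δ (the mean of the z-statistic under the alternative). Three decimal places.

δ = d / √(1/n₁ + 1/n₂) = 0.55 / √(1/62 + 1/31) = 2.5003

δ ≈ 2.500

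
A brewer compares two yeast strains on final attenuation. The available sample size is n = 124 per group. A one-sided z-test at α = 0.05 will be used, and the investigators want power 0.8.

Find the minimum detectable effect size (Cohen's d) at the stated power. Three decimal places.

d ≈ 0.316

Need Φ(δ − 1.645) = 0.8, so δ = 1.645 + 0.842 = 2.486.
δ = d·√(n/2) ⇒ d = δ/√(n/2) = 2.486/√(124/2) = 0.3158.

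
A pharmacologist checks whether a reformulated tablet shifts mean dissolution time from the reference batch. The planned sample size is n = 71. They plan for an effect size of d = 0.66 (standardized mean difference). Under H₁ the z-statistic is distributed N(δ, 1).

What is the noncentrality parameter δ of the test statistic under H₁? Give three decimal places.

The noncentrality parameter scales effect size by the design's sample-size factor: δ = d·√n = 0.66 × √71 = 5.5613

δ ≈ 5.561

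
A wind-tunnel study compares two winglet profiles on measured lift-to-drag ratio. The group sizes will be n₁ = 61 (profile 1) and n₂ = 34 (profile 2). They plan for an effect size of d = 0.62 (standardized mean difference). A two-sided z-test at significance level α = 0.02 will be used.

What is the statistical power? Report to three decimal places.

Power ≈ 0.716

Noncentrality parameter: δ = d / √(1/n₁ + 1/n₂) = 0.62 / √(1/61 + 1/34) = 2.8969
Two-sided α = 0.02 → critical value z_{0.01} = 2.326.
Power = Φ(δ − 2.326) + Φ(−δ − 2.326) = Φ(0.571) + Φ(-5.223) = 0.7159 + 0.0000 = 0.7159.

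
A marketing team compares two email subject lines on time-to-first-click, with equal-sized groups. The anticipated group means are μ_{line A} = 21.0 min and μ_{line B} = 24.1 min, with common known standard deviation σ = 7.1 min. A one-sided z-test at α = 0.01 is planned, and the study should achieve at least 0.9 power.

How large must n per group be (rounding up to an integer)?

Standardized effect: d = |μ_{line A} − μ_{line B}| / σ = |21.0 − 24.1| / 7.1 = 0.4366
Set Φ(δ − 2.326) = 0.9; then δ − 2.326 = Φ⁻¹(0.9) = 1.282, giving δ = 3.608.
δ = d·√(n/2) ⇒ n = 2(δ/d)² = 2 × (3.608 / 0.4366)² = 136.56.
Rounding up, n = 137 per group.

n = 137 per group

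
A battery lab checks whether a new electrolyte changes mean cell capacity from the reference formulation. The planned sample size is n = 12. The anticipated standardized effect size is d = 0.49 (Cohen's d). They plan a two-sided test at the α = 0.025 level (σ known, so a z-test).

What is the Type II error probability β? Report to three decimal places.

β ≈ 0.707

Noncentrality parameter: δ = d·√n = 0.49 × √12 = 1.6974
Two-sided α = 0.025 → critical value z_{0.0125} = 2.241.
Power = Φ(δ − 2.241) + Φ(−δ − 2.241) = Φ(-0.544) + Φ(-3.939) = 0.2932 + 0.0000 = 0.2933.
Type II error: β = 1 − power = 1 − 0.2933 = 0.7067.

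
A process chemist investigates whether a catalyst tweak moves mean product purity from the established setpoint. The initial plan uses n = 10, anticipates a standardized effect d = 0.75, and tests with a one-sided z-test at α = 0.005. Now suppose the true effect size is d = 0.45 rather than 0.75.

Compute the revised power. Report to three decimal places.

Power ≈ 0.124

With d = 0.45: δ = d·√n = 0.45 × √10 = 1.4230. Critical value z_{0.005} = 2.576.
Revised power = Φ(δ − 2.576) = Φ(-1.153) = 0.1245.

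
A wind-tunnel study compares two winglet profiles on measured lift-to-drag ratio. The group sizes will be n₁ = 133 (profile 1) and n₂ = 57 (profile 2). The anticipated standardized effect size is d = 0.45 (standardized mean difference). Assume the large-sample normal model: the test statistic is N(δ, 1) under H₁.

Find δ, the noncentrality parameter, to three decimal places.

The noncentrality parameter scales effect size by the design's sample-size factor: δ = d / √(1/n₁ + 1/n₂) = 0.45 / √(1/133 + 1/57) = 2.8425

δ ≈ 2.842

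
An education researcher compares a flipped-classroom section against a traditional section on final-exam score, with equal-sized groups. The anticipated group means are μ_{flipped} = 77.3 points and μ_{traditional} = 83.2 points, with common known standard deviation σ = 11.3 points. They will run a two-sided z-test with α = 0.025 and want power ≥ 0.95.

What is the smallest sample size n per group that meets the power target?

Standardized effect: d = |μ_{flipped} − μ_{traditional}| / σ = |77.3 − 83.2| / 11.3 = 0.5221
Set Φ(δ − 2.241) = 0.95; then δ − 2.241 = Φ⁻¹(0.95) = 1.645, giving δ = 3.886.
(Ignoring the negligible lower-tail rejection probability gives the usual closed-form inversion.)
δ = d·√(n/2) ⇒ n = 2(δ/d)² = 2 × (3.886 / 0.5221)² = 110.80.
Round up to the next whole unit.

n = 111 per group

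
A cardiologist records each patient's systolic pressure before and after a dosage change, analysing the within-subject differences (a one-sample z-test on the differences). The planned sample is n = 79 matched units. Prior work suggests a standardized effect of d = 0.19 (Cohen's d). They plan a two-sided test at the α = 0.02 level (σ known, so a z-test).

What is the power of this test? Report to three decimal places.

Noncentrality parameter: δ = d·√n = 0.19 × √79 = 1.6888
Critical value for a two-sided test at α = 0.02: z_{α/2} = 2.326.
Power = Φ(δ − 2.326) + Φ(−δ − 2.326) = Φ(-0.638) + Φ(-4.015) = 0.2619 + 0.0000 = 0.2619.

Power ≈ 0.262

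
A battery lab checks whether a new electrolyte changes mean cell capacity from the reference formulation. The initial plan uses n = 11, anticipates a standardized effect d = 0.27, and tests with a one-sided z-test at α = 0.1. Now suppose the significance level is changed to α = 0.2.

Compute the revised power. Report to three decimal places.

Power ≈ 0.521

δ = d·√n = 0.27 × √11 = 0.8955 (unchanged). New critical value: z_{0.2} = 0.842.
Revised power = P(Z > 0.842 − δ) = Φ(0.054) = 0.5215.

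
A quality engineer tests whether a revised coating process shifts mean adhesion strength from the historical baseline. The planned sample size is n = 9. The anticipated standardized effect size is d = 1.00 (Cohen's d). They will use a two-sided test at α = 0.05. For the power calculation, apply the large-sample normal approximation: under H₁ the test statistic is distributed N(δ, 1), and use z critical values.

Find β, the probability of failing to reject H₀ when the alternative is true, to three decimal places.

β ≈ 0.149

Noncentrality parameter: δ = d·√n = 1.00 × √9 = 3.0000
Two-sided α = 0.05 → critical value z_{0.025} = 1.960.
Power = Φ(δ − 1.960) + Φ(−δ − 1.960) = Φ(1.040) + Φ(-4.960) = 0.8508 + 0.0000 = 0.8508.
Type II error: β = 1 − power = 1 − 0.8508 = 0.1492.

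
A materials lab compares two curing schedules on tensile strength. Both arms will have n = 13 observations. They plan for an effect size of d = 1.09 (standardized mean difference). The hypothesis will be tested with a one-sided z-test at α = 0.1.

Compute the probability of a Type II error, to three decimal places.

β ≈ 0.067

Noncentrality parameter: δ = d·√(n/2) = 1.09 × √(13/2) = 2.7790
Critical value for a one-sided test at α = 0.1: z_α = 1.282.
Power = P(Z > 1.282 − δ) = Φ(1.497) = 0.9329.
Type II error: β = 1 − power = 1 − 0.9329 = 0.0671.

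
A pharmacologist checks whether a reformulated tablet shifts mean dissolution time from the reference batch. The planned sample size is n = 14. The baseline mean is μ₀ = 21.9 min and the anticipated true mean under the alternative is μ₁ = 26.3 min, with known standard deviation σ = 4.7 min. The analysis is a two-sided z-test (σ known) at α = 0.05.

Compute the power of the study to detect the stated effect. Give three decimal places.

Power ≈ 0.939

Standardized effect: d = |μ₁ − μ₀| / σ = |26.3 − 21.9| / 4.7 = 0.9362
Noncentrality parameter: δ = d·√n = 0.9362 × √14 = 3.5028
Critical value for a two-sided test at α = 0.05: z_{α/2} = 1.960.
Power = Φ(δ − 1.960) + Φ(−δ − 1.960) = Φ(1.543) + Φ(-5.463) = 0.9386 + 0.0000 = 0.9386.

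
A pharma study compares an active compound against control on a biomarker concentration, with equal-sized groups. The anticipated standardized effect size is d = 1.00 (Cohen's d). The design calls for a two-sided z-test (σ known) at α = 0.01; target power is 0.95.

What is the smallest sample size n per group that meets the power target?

For power 0.95 need Φ(δ − z_{0.005}) = 0.95, so δ = z_{0.005} + z_{0.05} = 2.576 + 1.645 = 4.221.
(Ignoring the negligible lower-tail rejection probability gives the usual closed-form inversion.)
δ = d·√(n/2) ⇒ n = 2(δ/d)² = 2 × (4.221 / 1.00)² = 35.63.
Round up to the next whole unit.

n = 36 per group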